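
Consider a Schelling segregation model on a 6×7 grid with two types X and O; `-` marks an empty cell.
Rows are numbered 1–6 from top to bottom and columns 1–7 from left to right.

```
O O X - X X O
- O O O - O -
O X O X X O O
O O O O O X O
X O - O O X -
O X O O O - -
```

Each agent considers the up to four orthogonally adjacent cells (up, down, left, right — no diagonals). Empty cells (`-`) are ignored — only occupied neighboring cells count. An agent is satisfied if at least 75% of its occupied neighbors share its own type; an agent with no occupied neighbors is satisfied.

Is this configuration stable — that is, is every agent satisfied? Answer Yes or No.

(1,1)O 1/1 satisfied
(1,2)O 2/3 not
(1,3)X 0/2 not
(1,5)X 1/1 satisfied
(1,6)X 1/3 not
(1,7)O 0/1 not
(2,2)O 2/3 not
(2,3)O 3/4 satisfied
(2,4)O 1/2 not
(2,6)O 1/2 not
(3,1)O 1/2 not
(3,2)X 0/4 not
(3,3)O 2/4 not
(3,4)X 1/4 not
(3,5)X 1/3 not
(3,6)O 2/4 not
(3,7)O 2/2 satisfied
(4,1)O 2/3 not
(4,2)O 3/4 satisfied
(4,3)O 3/3 satisfied
(4,4)O 3/4 satisfied
(4,5)O 2/4 not
(4,6)X 1/4 not
(4,7)O 1/2 not
(5,1)X 0/3 not
(5,2)O 1/3 not
(5,4)O 3/3 satisfied
(5,5)O 3/4 satisfied
(5,6)X 1/2 not
(6,1)O 0/2 not
(6,2)X 0/3 not
(6,3)O 1/2 not
(6,4)O 3/3 satisfied
(6,5)O 2/2 satisfied
For instance (1,2) has only 2/3 same-type neighbors, below 3/4.

No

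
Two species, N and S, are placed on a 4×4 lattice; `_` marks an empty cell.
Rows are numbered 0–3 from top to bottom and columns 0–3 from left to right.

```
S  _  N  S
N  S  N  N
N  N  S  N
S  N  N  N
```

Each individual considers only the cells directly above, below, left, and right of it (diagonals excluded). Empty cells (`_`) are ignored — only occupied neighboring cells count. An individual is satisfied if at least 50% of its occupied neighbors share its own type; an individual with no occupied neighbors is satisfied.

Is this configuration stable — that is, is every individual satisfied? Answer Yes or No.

No

(0,0)S 0/1 ✗
(0,2)N 1/2 ✓
(0,3)S 0/2 ✗
(1,0)N 1/3 ✗
(1,1)S 0/3 ✗
(1,2)N 2/4 ✓
(1,3)N 2/3 ✓
(2,0)N 2/3 ✓
(2,1)N 2/4 ✓
(2,2)S 0/4 ✗
(2,3)N 2/3 ✓
(3,0)S 0/2 ✗
(3,1)N 2/3 ✓
(3,2)N 2/3 ✓
(3,3)N 2/2 ✓
For instance (0,0) has only 0/1 same-type neighbors, below 1/2.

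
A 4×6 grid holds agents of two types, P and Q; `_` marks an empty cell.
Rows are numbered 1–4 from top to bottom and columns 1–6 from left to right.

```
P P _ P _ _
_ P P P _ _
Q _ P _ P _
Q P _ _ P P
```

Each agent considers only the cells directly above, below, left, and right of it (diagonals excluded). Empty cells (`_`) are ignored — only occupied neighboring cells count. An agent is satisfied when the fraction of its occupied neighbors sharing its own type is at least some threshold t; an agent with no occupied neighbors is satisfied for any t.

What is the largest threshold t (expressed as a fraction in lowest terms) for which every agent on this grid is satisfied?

0/1

(1,1)P 1/1
(1,2)P 2/2
(1,4)P 1/1
(2,2)P 2/2
(2,3)P 3/3
(2,4)P 2/2
(3,1)Q 1/1
(3,3)P 1/1
(3,5)P 1/1
(4,1)Q 1/2
(4,2)P 0/1
(4,5)P 2/2
(4,6)P 1/1
The smallest same-type fraction is 0/1 at (4,2), which reduces to 0/1. Any threshold above that leaves this agent unsatisfied.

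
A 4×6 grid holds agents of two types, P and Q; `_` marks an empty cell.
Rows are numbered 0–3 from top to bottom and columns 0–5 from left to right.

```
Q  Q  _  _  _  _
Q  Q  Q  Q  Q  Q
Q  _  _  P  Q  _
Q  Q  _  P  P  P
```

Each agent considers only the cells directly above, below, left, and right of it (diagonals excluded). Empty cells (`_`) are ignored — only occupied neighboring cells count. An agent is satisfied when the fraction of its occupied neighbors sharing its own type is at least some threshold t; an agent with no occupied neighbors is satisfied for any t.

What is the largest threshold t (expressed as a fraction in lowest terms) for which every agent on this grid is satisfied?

(0,0)Q 2/2
(0,1)Q 2/2
(1,0)Q 3/3
(1,1)Q 3/3
(1,2)Q 2/2
(1,3)Q 2/3
(1,4)Q 3/3
(1,5)Q 1/1
(2,0)Q 2/2
(2,3)P 1/3
(2,4)Q 1/3
(3,0)Q 2/2
(3,1)Q 1/1
(3,3)P 2/2
(3,4)P 2/3
(3,5)P 1/1
The smallest same-type fraction is 1/3 at (2,3), which reduces to 1/3. Any threshold above that leaves this agent unsatisfied.

1/3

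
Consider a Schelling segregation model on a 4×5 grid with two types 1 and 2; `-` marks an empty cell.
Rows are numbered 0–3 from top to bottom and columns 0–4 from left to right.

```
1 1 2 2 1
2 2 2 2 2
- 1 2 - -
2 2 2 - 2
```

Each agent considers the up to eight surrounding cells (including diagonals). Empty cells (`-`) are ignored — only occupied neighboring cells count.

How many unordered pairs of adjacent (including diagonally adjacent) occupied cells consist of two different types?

16

Scan each occupied cell's neighbors to the right and below (and the two forward diagonals) so each pair is counted once.
From row 0: 9 unlike of 17 pairs (running 9/17).
From row 1: 3 unlike of 10 pairs (running 12/27).
From row 2: 4 unlike of 6 pairs (running 16/33).
From row 3: 0 unlike of 2 pairs (running 16/35).
Total adjacent occupied pairs: 35; unlike-type pairs: 16.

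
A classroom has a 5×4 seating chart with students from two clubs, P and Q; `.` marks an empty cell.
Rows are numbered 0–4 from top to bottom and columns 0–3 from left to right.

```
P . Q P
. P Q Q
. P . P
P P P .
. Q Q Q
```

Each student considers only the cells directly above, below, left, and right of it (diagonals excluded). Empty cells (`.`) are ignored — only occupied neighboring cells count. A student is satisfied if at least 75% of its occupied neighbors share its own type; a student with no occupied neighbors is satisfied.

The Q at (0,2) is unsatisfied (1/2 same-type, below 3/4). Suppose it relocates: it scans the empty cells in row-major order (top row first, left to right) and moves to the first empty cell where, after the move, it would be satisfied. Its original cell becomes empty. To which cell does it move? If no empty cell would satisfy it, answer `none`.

Vacating (0,2). Empty cells in order:
  (0,1): 0/2 same-type → still unsatisfied.
  (1,0): 0/2 same-type → still unsatisfied.
  (2,0): 0/2 same-type → still unsatisfied.
  (2,2): 1/4 same-type → still unsatisfied.
  (3,3): 1/3 same-type → still unsatisfied.
  (4,0): 1/2 same-type → still unsatisfied.

none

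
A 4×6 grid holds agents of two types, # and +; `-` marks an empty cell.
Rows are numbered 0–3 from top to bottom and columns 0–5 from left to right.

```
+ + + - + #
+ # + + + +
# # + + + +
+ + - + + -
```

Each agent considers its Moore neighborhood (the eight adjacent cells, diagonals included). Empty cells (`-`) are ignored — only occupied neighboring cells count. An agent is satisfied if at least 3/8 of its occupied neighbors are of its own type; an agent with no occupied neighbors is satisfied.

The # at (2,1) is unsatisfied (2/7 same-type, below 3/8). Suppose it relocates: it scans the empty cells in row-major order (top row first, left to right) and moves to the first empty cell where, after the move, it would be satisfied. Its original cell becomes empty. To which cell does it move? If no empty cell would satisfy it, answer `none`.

Vacating (2,1). Empty cells in order:
  (0,3): 0/5 same-type → still unsatisfied.
  (3,2): 0/4 same-type → still unsatisfied.
  (3,5): 0/3 same-type → still unsatisfied.

none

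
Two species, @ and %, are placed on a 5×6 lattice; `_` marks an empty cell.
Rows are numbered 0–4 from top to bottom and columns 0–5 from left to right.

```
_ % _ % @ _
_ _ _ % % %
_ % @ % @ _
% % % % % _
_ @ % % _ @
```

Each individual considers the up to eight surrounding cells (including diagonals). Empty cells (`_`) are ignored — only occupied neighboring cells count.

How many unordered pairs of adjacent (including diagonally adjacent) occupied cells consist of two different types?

21

Scan each occupied cell's neighbors to the right and below (and the two forward diagonals) so each pair is counted once.
From row 0: 4 unlike of 6 pairs (running 4/6).
From row 1: 4 unlike of 8 pairs (running 8/14).
From row 2: 8 unlike of 14 pairs (running 16/28).
From row 3: 4 unlike of 14 pairs (running 20/42).
From row 4: 1 unlike of 2 pairs (running 21/44).
Total adjacent occupied pairs: 44; unlike-type pairs: 21.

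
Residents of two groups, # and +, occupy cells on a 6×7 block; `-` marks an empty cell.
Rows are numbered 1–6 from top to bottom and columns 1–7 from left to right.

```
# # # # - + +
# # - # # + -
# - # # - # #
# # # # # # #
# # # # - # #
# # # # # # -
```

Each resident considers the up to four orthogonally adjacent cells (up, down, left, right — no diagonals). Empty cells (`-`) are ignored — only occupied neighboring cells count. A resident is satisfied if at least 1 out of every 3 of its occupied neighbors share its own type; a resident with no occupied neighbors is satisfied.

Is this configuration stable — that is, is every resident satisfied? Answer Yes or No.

Row 1: (1,1)# 2/2 ✓ · (1,2)# 3/3 ✓ · (1,3)# 2/2 ✓ · (1,4)# 2/2 ✓ · (1,6)+ 2/2 ✓ · (1,7)+ 1/1 ✓
Row 2: (2,1)# 3/3 ✓ · (2,2)# 2/2 ✓ · (2,4)# 3/3 ✓ · (2,5)# 1/2 ✓ · (2,6)+ 1/3 ✓
Row 3: (3,1)# 2/2 ✓ · (3,3)# 2/2 ✓ · (3,4)# 3/3 ✓ · (3,6)# 2/3 ✓ · (3,7)# 2/2 ✓
Row 4: (4,1)# 3/3 ✓ · (4,2)# 3/3 ✓ · (4,3)# 4/4 ✓ · (4,4)# 4/4 ✓ · (4,5)# 2/2 ✓ · (4,6)# 4/4 ✓ · (4,7)# 3/3 ✓
Row 5: (5,1)# 3/3 ✓ · (5,2)# 4/4 ✓ · (5,3)# 4/4 ✓ · (5,4)# 3/3 ✓ · (5,6)# 3/3 ✓ · (5,7)# 2/2 ✓
Row 6: (6,1)# 2/2 ✓ · (6,2)# 3/3 ✓ · (6,3)# 3/3 ✓ · (6,4)# 3/3 ✓ · (6,5)# 2/2 ✓ · (6,6)# 2/2 ✓
All meet the threshold, so the configuration is stable.

Yes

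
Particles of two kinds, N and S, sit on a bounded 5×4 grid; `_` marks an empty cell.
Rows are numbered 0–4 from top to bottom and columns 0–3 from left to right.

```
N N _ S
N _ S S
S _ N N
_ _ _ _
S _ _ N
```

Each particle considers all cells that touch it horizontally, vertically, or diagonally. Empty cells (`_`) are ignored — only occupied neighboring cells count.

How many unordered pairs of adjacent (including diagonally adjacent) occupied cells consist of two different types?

Scan each occupied cell's neighbors to the right and below (and the two forward diagonals) so each pair is counted once.
Row 0: N(0,0)–N(0,1)= N(0,0)–N(1,0)= N(0,1)–S(1,2)≠ N(0,1)–N(1,0)= S(0,3)–S(1,3)= S(0,3)–S(1,2)=  → 1/6 unlike.
Row 1: N(1,0)–S(2,0)≠ S(1,2)–S(1,3)= S(1,2)–N(2,2)≠ S(1,2)–N(2,3)≠ S(1,3)–N(2,3)≠ S(1,3)–N(2,2)≠  → 5/6 unlike.
Row 2: N(2,2)–N(2,3)=  → 0/1 unlike.
Total adjacent occupied pairs: 13; unlike-type pairs: 6.

6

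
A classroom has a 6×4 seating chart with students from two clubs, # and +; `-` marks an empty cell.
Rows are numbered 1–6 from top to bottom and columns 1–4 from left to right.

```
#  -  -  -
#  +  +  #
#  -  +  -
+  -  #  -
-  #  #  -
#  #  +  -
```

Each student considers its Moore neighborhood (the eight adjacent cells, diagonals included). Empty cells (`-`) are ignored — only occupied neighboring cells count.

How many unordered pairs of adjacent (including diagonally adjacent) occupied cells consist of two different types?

11

Scan each occupied cell's neighbors to the right and below (and the two forward diagonals) so each pair is counted once.
Row 1: #(1,1)–#(2,1)= #(1,1)–+(2,2)≠  → 1/2 unlike.
Row 2: #(2,1)–+(2,2)≠ #(2,1)–#(3,1)= +(2,2)–+(2,3)= +(2,2)–+(3,3)= +(2,2)–#(3,1)≠ +(2,3)–#(2,4)≠ +(2,3)–+(3,3)= #(2,4)–+(3,3)≠  → 4/8 unlike.
Row 3: #(3,1)–+(4,1)≠ +(3,3)–#(4,3)≠  → 2/2 unlike.
Row 4: +(4,1)–#(5,2)≠ #(4,3)–#(5,3)= #(4,3)–#(5,2)=  → 1/3 unlike.
Row 5: #(5,2)–#(5,3)= #(5,2)–#(6,2)= #(5,2)–+(6,3)≠ #(5,2)–#(6,1)= #(5,3)–+(6,3)≠ #(5,3)–#(6,2)=  → 2/6 unlike.
Row 6: #(6,1)–#(6,2)= #(6,2)–+(6,3)≠  → 1/2 unlike.
Total adjacent occupied pairs: 23; unlike-type pairs: 11.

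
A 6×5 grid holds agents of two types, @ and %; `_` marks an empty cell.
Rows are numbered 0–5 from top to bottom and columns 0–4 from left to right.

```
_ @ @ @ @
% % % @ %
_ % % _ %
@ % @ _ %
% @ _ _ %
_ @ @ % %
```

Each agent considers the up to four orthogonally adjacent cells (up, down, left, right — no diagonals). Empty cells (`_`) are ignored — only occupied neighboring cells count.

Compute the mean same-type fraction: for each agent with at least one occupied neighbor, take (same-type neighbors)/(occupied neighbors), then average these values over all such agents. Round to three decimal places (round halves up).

Row 0: (0,1)@ 1/2 · (0,2)@ 2/3 · (0,3)@ 3/3 · (0,4)@ 1/2
Row 1: (1,0)% 1/1 · (1,1)% 3/4 · (1,2)% 2/4 · (1,3)@ 1/3 · (1,4)% 1/3
Row 2: (2,1)% 3/3 · (2,2)% 2/3 · (2,4)% 2/2
Row 3: (3,0)@ 0/2 · (3,1)% 1/4 · (3,2)@ 0/2 · (3,4)% 2/2
Row 4: (4,0)% 0/2 · (4,1)@ 1/3 · (4,4)% 2/2
Row 5: (5,1)@ 2/2 · (5,2)@ 1/2 · (5,3)% 1/2 · (5,4)% 2/2
Sum over 23 agents: 1/2 + 2/3 + 3/3 + 1/2 + 1/1 + 3/4 + 2/4 + 1/3 + 1/3 + 3/3 + 2/3 + 2/2 + 0/2 + 1/4 + 0/2 + 2/2 + 0/2 + 1/3 + 2/2 + 2/2 + 1/2 + 1/2 + 2/2 = 83/6; mean = 83/6 ÷ 23 = 83/138 = 0.601449… → 0.601.

0.601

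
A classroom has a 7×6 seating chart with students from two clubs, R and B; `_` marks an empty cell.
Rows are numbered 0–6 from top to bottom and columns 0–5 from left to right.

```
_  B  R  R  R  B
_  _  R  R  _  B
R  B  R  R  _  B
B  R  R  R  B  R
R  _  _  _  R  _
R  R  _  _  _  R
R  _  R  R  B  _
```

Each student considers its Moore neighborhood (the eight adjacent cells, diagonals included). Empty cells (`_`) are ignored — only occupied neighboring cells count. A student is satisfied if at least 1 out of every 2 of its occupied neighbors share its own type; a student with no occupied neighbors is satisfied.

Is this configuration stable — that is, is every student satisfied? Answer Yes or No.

No

(0,1)B 0/2 unhappy
(0,2)R 3/4 ok
(0,3)R 4/4 ok
(0,4)R 2/4 ok
(0,5)B 1/2 ok
(1,2)R 5/7 ok
(1,3)R 6/6 ok
(1,5)B 2/3 ok
(2,0)R 1/3 unhappy
(2,1)B 1/6 unhappy
(2,2)R 6/7 ok
(2,3)R 5/6 ok
(2,5)B 2/3 ok
(3,0)B 1/4 unhappy
(3,1)R 4/6 ok
(3,2)R 4/5 ok
(3,3)R 4/5 ok
(3,4)B 1/5 unhappy
(3,5)R 1/3 unhappy
(4,0)R 3/4 ok
(4,4)R 3/4 ok
(5,0)R 3/3 ok
(5,1)R 4/4 ok
(5,5)R 1/2 ok
(6,0)R 2/2 ok
(6,2)R 2/2 ok
(6,3)R 1/2 ok
(6,4)B 0/2 unhappy
For instance (0,1) has only 0/2 same-type neighbors, below 1/2.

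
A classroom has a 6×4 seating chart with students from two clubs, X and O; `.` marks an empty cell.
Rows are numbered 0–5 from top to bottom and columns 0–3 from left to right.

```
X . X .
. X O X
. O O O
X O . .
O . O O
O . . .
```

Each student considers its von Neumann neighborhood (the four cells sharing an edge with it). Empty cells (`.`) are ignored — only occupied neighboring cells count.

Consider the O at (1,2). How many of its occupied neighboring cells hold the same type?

1

Occupied neighbors of (1,2): (0,2)=X, (2,2)=O, (1,1)=X, (1,3)=X.
Same type (O): 1 of 4.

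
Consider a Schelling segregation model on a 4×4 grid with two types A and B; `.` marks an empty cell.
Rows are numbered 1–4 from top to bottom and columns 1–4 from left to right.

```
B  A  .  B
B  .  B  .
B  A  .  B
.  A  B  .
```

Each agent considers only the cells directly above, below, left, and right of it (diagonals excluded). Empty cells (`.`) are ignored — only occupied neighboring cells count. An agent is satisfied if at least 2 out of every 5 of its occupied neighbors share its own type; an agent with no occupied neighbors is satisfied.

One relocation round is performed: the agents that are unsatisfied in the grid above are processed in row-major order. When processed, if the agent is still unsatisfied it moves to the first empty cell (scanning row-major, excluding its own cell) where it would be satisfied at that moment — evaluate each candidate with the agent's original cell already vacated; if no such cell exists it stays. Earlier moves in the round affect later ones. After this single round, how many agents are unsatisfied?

Initially unsatisfied (in order): (1,2), (4,3).
  (1,2) → (4,1).
  (4,3) → (1,2).
Resulting grid:
B B . B
B . B .
B A . B
A A . .
Unsatisfied now: (3,1).

1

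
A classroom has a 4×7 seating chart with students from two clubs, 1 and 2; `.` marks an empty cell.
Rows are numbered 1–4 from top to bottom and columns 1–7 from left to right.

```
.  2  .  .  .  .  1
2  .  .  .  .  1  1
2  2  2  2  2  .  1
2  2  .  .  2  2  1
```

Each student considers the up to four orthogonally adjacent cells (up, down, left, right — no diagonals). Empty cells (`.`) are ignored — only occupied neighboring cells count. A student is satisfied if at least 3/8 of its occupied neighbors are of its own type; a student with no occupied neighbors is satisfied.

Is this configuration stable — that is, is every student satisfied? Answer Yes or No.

Row 1: (1,2)2 0/0 satisfied · (1,7)1 1/1 satisfied
Row 2: (2,1)2 1/1 satisfied · (2,6)1 1/1 satisfied · (2,7)1 3/3 satisfied
Row 3: (3,1)2 3/3 satisfied · (3,2)2 3/3 satisfied · (3,3)2 2/2 satisfied · (3,4)2 2/2 satisfied · (3,5)2 2/2 satisfied · (3,7)1 2/2 satisfied
Row 4: (4,1)2 2/2 satisfied · (4,2)2 2/2 satisfied · (4,5)2 2/2 satisfied · (4,6)2 1/2 satisfied · (4,7)1 1/2 satisfied
All meet the threshold, so the configuration is stable.

Yes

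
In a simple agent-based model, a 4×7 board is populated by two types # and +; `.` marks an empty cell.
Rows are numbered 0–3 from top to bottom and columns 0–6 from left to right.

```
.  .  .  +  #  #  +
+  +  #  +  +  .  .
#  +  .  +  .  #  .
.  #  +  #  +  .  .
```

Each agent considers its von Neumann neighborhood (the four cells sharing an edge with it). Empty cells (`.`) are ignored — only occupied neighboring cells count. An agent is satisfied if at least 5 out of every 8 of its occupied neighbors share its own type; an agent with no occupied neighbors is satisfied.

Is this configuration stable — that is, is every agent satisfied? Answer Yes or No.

Row 0: (0,3)+ 1/2 not · (0,4)# 1/3 not · (0,5)# 1/2 not · (0,6)+ 0/1 not
Row 1: (1,0)+ 1/2 not · (1,1)+ 2/3 satisfied · (1,2)# 0/2 not · (1,3)+ 3/4 satisfied · (1,4)+ 1/2 not
Row 2: (2,0)# 0/2 not · (2,1)+ 1/3 not · (2,3)+ 1/2 not · (2,5)# 0/0 satisfied
Row 3: (3,1)# 0/2 not · (3,2)+ 0/2 not · (3,3)# 0/3 not · (3,4)+ 0/1 not
For instance (0,3) has only 1/2 same-type neighbors, below 5/8.

No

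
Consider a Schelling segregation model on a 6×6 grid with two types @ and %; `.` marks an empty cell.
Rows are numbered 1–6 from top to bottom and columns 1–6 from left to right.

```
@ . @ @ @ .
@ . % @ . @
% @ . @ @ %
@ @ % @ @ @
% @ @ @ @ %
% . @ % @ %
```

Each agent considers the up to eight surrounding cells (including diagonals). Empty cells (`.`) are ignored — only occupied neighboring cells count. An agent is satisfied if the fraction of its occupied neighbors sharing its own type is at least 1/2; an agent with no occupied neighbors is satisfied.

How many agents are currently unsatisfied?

Row 1: (1,1)@ 1/1 satisfied · (1,3)@ 2/3 satisfied · (1,4)@ 3/4 satisfied · (1,5)@ 3/3 satisfied
Row 2: (2,1)@ 2/3 satisfied · (2,3)% 0/5 not · (2,4)@ 5/6 satisfied · (2,6)@ 2/3 satisfied
Row 3: (3,1)% 0/4 not · (3,2)@ 3/6 satisfied · (3,4)@ 4/6 satisfied · (3,5)@ 6/7 satisfied · (3,6)% 0/4 not
Row 4: (4,1)@ 3/5 satisfied · (4,2)@ 4/7 satisfied · (4,3)% 0/7 not · (4,4)@ 6/7 satisfied · (4,5)@ 6/8 satisfied · (4,6)@ 3/5 satisfied
Row 5: (5,1)% 1/4 not · (5,2)@ 4/7 satisfied · (5,3)@ 5/7 satisfied · (5,4)@ 6/8 satisfied · (5,5)@ 5/8 satisfied · (5,6)% 1/5 not
Row 6: (6,1)% 1/2 satisfied · (6,3)@ 3/4 satisfied · (6,4)% 0/5 not · (6,5)@ 2/5 not · (6,6)% 1/3 not
Unsatisfied: (2,3), (3,1), (3,6), (4,3), (5,1), (5,6), (6,4), (6,5), (6,6) — 9 in total.

9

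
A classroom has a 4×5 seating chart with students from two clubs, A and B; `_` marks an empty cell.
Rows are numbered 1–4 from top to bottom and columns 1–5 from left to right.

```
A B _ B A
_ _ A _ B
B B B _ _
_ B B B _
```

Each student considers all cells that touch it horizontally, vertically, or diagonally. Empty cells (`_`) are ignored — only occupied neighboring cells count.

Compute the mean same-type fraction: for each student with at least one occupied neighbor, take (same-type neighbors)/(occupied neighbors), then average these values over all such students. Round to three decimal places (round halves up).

0.536

(1,1)A 0/1
(1,2)B 0/2
(1,4)B 1/3
(1,5)A 0/2
(2,3)A 0/4
(2,5)B 1/2
(3,1)B 2/2
(3,2)B 4/5
(3,3)B 4/5
(4,2)B 4/4
(4,3)B 4/4
(4,4)B 2/2
Sum over 12 students: 0/1 + 0/2 + 1/3 + 0/2 + 0/4 + 1/2 + 2/2 + 4/5 + 4/5 + 4/4 + 4/4 + 2/2 = 193/30; mean = 193/30 ÷ 12 = 193/360 = 0.536111… → 0.536.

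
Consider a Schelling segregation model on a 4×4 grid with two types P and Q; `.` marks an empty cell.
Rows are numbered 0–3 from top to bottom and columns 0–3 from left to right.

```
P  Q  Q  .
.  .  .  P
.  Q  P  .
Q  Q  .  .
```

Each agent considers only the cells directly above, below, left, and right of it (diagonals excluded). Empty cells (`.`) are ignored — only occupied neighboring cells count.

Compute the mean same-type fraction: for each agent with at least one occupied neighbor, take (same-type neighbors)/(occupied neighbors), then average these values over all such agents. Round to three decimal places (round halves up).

(0,0)P 0/1
(0,1)Q 1/2
(0,2)Q 1/1
(1,3)P — no occupied neighbors
(2,1)Q 1/2
(2,2)P 0/1
(3,0)Q 1/1
(3,1)Q 2/2
Sum over 7 agents: 0/1 + 1/2 + 1/1 + 1/2 + 0/1 + 1/1 + 2/2 = 4; mean = 4 ÷ 7 = 4/7 = 0.571428… → 0.571.

0.571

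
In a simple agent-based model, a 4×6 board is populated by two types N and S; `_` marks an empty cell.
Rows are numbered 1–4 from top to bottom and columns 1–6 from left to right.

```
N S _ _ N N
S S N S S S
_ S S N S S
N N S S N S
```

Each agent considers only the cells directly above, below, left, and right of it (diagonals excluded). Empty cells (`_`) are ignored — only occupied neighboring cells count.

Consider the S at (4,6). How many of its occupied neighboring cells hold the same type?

Occupied neighbors of (4,6): (3,6)=S, (4,5)=N.
Same type (S): 1 of 2.

1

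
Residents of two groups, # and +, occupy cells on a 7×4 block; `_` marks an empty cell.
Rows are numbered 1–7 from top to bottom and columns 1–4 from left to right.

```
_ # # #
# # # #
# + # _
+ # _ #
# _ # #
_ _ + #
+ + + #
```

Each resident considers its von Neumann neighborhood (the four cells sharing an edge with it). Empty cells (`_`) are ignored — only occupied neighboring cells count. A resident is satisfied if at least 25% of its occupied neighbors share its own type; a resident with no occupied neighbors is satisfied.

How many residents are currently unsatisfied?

Row 1: (1,2)# 2/2 ok · (1,3)# 3/3 ok · (1,4)# 2/2 ok
Row 2: (2,1)# 2/2 ok · (2,2)# 3/4 ok · (2,3)# 4/4 ok · (2,4)# 2/2 ok
Row 3: (3,1)# 1/3 ok · (3,2)+ 0/4 unhappy · (3,3)# 1/2 ok
Row 4: (4,1)+ 0/3 unhappy · (4,2)# 0/2 unhappy · (4,4)# 1/1 ok
Row 5: (5,1)# 0/1 unhappy · (5,3)# 1/2 ok · (5,4)# 3/3 ok
Row 6: (6,3)+ 1/3 ok · (6,4)# 2/3 ok
Row 7: (7,1)+ 1/1 ok · (7,2)+ 2/2 ok · (7,3)+ 2/3 ok · (7,4)# 1/2 ok
Unsatisfied: (3,2), (4,1), (4,2), (5,1) — 4 in total.

4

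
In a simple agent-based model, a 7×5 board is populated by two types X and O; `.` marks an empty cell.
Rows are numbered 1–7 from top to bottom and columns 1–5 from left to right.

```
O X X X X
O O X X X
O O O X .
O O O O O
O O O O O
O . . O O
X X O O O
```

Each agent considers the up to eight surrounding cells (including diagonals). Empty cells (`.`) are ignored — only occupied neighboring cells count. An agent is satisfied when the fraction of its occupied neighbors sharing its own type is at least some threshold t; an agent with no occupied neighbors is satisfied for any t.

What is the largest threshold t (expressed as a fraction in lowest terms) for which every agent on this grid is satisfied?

(1,1)O 2/3
(1,2)X 2/5
(1,3)X 4/5
(1,4)X 5/5
(1,5)X 3/3
(2,1)O 4/5
(2,2)O 5/8
(2,3)X 5/8
(2,4)X 6/7
(2,5)X 4/4
(3,1)O 5/5
(3,2)O 7/8
(3,3)O 5/8
(3,4)X 3/7
(4,1)O 5/5
(4,2)O 8/8
(4,3)O 7/8
(4,4)O 6/7
(4,5)O 3/4
(5,1)O 4/4
(5,2)O 6/6
(5,3)O 6/6
(5,4)O 7/7
(5,5)O 5/5
(6,1)O 2/4
(6,4)O 7/7
(6,5)O 5/5
(7,1)X 1/2
(7,2)X 1/3
(7,3)O 2/3
(7,4)O 4/4
(7,5)O 3/3
The smallest same-type fraction is 1/3 at (7,2), which reduces to 1/3. Any threshold above that leaves this agent unsatisfied.

1/3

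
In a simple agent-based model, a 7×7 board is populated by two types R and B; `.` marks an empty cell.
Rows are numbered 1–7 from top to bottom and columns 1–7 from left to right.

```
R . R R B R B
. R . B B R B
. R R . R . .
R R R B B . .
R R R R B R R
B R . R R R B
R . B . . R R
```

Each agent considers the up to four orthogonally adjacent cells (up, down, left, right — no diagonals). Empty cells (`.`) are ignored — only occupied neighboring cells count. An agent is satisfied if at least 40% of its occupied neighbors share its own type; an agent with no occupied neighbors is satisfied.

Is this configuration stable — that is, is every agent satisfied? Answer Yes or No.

No

(1,1)R 0/0 ✓
(1,3)R 1/1 ✓
(1,4)R 1/3 ✗
(1,5)B 1/3 ✗
(1,6)R 1/3 ✗
(1,7)B 1/2 ✓
(2,2)R 1/1 ✓
(2,4)B 1/2 ✓
(2,5)B 2/4 ✓
(2,6)R 1/3 ✗
(2,7)B 1/2 ✓
(3,2)R 3/3 ✓
(3,3)R 2/2 ✓
(3,5)R 0/2 ✗
(4,1)R 2/2 ✓
(4,2)R 4/4 ✓
(4,3)R 3/4 ✓
(4,4)B 1/3 ✗
(4,5)B 2/3 ✓
(5,1)R 2/3 ✓
(5,2)R 4/4 ✓
(5,3)R 3/3 ✓
(5,4)R 2/4 ✓
(5,5)B 1/4 ✗
(5,6)R 2/3 ✓
(5,7)R 1/2 ✓
(6,1)B 0/3 ✗
(6,2)R 1/2 ✓
(6,4)R 2/2 ✓
(6,5)R 2/3 ✓
(6,6)R 3/4 ✓
(6,7)B 0/3 ✗
(7,1)R 0/1 ✗
(7,3)B 0/0 ✓
(7,6)R 2/2 ✓
(7,7)R 1/2 ✓
For instance (1,4) has only 1/3 same-type neighbors, below 2/5.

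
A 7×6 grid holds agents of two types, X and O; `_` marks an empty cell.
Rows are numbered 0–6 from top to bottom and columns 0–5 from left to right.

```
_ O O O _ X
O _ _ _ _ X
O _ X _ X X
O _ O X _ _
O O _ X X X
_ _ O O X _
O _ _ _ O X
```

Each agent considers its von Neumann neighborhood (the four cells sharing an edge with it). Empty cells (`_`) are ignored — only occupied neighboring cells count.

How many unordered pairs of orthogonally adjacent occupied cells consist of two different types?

Scan each occupied cell's neighbors to the right and below so each pair is counted once.
Row 0: O(0,1)–O(0,2)= O(0,2)–O(0,3)= X(0,5)–X(1,5)=  → 0/3 unlike.
Row 1: O(1,0)–O(2,0)= X(1,5)–X(2,5)=  → 0/2 unlike.
Row 2: O(2,0)–O(3,0)= X(2,2)–O(3,2)≠ X(2,4)–X(2,5)=  → 1/3 unlike.
Row 3: O(3,0)–O(4,0)= O(3,2)–X(3,3)≠ X(3,3)–X(4,3)=  → 1/3 unlike.
Row 4: O(4,0)–O(4,1)= X(4,3)–X(4,4)= X(4,3)–O(5,3)≠ X(4,4)–X(4,5)= X(4,4)–X(5,4)=  → 1/5 unlike.
Row 5: O(5,2)–O(5,3)= O(5,3)–X(5,4)≠ X(5,4)–O(6,4)≠  → 2/3 unlike.
Row 6: O(6,4)–X(6,5)≠  → 1/1 unlike.
Total adjacent occupied pairs: 20; unlike-type pairs: 6.

6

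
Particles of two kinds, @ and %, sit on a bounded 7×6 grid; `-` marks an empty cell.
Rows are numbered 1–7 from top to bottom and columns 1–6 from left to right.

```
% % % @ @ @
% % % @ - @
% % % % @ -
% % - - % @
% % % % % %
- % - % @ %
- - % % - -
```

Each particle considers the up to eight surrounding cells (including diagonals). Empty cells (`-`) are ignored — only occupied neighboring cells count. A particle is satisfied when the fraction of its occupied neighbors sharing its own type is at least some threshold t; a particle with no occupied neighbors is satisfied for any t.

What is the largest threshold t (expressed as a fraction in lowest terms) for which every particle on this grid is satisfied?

0/1

(1,1)% 3/3
(1,2)% 5/5
(1,3)% 3/5
(1,4)@ 2/4
(1,5)@ 4/4
(1,6)@ 2/2
(2,1)% 5/5
(2,2)% 8/8
(2,3)% 6/8
(2,4)@ 3/7
(2,6)@ 3/3
(3,1)% 5/5
(3,2)% 7/7
(3,3)% 5/6
(3,4)% 3/5
(3,5)@ 3/5
(4,1)% 5/5
(4,2)% 7/7
(4,5)% 4/6
(4,6)@ 1/4
(5,1)% 4/4
(5,2)% 5/5
(5,3)% 5/5
(5,4)% 4/5
(5,5)% 5/7
(5,6)% 3/5
(6,2)% 4/4
(6,4)% 5/6
(6,5)@ 0/6
(6,6)% 2/3
(7,3)% 3/3
(7,4)% 2/3
The smallest same-type fraction is 0/6 at (6,5), which reduces to 0/1. Any threshold above that leaves this particle unsatisfied.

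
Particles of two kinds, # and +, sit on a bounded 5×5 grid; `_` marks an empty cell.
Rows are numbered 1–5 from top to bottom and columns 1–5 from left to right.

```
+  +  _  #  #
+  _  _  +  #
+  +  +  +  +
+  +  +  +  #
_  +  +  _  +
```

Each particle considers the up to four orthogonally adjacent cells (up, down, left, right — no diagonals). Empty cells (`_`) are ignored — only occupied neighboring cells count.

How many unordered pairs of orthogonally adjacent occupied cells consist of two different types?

Scan each occupied cell's neighbors to the right and below so each pair is counted once.
Row 1: +(1,1)–+(1,2)= +(1,1)–+(2,1)= #(1,4)–#(1,5)= #(1,4)–+(2,4)≠ #(1,5)–#(2,5)=  → 1/5 unlike.
Row 2: +(2,1)–+(3,1)= +(2,4)–#(2,5)≠ +(2,4)–+(3,4)= #(2,5)–+(3,5)≠  → 2/4 unlike.
Row 3: +(3,1)–+(3,2)= +(3,1)–+(4,1)= +(3,2)–+(3,3)= +(3,2)–+(4,2)= +(3,3)–+(3,4)= +(3,3)–+(4,3)= +(3,4)–+(3,5)= +(3,4)–+(4,4)= +(3,5)–#(4,5)≠  → 1/9 unlike.
Row 4: +(4,1)–+(4,2)= +(4,2)–+(4,3)= +(4,2)–+(5,2)= +(4,3)–+(4,4)= +(4,3)–+(5,3)= +(4,4)–#(4,5)≠ #(4,5)–+(5,5)≠  → 2/7 unlike.
Row 5: +(5,2)–+(5,3)=  → 0/1 unlike.
Total adjacent occupied pairs: 26; unlike-type pairs: 6.

6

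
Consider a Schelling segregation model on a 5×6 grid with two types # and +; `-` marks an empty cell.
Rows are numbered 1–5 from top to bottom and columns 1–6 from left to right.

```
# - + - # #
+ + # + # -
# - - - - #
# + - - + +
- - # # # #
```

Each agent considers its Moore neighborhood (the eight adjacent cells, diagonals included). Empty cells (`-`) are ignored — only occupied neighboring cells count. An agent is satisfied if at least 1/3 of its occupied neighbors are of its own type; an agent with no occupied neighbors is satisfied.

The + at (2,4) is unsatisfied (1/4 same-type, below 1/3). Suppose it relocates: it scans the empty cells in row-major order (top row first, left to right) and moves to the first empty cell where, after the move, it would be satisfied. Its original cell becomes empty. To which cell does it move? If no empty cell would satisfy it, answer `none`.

(1,2)

Vacating (2,4). Empty cells in order:
  (1,2): 3/5 same-type → satisfied — stop here.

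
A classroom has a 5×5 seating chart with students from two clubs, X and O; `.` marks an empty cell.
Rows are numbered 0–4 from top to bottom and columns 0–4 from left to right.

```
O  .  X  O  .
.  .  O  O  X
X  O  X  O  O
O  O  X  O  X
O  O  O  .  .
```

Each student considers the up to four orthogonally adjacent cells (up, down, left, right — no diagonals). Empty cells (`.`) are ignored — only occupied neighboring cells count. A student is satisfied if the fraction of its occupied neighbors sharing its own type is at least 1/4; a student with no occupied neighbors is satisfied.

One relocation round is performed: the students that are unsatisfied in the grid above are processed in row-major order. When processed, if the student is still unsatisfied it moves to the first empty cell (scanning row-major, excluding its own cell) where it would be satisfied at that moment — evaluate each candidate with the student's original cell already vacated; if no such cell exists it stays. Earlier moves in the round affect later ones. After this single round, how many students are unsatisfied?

Initially unsatisfied (in order): (0,2), (1,4), (2,0), (3,4).
  (0,2) → (0,4).
  (1,4): now satisfied by earlier moves; stays.
  (2,0) → (4,4).
  (3,4): now satisfied by earlier moves; stays.
Resulting grid:
O . . O X
. . O O X
. O X O O
O O X O X
O O O . X
All satisfied now.

0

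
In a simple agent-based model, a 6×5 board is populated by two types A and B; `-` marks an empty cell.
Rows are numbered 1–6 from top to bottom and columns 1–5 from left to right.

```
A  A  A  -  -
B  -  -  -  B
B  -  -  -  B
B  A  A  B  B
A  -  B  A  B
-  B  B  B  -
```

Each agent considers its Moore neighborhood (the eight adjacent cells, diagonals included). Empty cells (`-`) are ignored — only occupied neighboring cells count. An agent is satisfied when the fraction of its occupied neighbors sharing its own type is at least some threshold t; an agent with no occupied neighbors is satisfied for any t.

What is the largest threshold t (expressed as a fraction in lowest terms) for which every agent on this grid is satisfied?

1/7

(1,1)A 1/2
(1,2)A 2/3
(1,3)A 1/1
(2,1)B 1/3
(2,5)B 1/1
(3,1)B 2/3
(3,5)B 3/3
(4,1)B 1/3
(4,2)A 2/5
(4,3)A 2/4
(4,4)B 4/6
(4,5)B 3/4
(5,1)A 1/3
(5,3)B 4/7
(5,4)A 1/7
(5,5)B 3/4
(6,2)B 2/3
(6,3)B 3/4
(6,4)B 3/4
The smallest same-type fraction is 1/7 at (5,4), which reduces to 1/7. Any threshold above that leaves this agent unsatisfied.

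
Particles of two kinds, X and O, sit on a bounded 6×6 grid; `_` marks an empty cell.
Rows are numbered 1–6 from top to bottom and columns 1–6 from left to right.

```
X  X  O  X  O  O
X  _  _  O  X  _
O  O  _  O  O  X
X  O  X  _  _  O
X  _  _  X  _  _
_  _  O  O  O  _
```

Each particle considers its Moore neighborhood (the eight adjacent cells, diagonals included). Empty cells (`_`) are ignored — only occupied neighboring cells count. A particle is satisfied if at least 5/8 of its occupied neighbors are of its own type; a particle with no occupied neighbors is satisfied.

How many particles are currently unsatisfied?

19

Row 1: (1,1)X 2/2 ✓ · (1,2)X 2/3 ✓ · (1,3)O 1/3 ✗ · (1,4)X 1/4 ✗ · (1,5)O 2/4 ✗ · (1,6)O 1/2 ✗
Row 2: (2,1)X 2/4 ✗ · (2,4)O 4/6 ✓ · (2,5)X 2/7 ✗
Row 3: (3,1)O 2/4 ✗ · (3,2)O 2/5 ✗ · (3,4)O 2/4 ✗ · (3,5)O 3/5 ✗ · (3,6)X 1/3 ✗
Row 4: (4,1)X 1/4 ✗ · (4,2)O 2/5 ✗ · (4,3)X 1/4 ✗ · (4,6)O 1/2 ✗
Row 5: (5,1)X 1/2 ✗ · (5,4)X 1/4 ✗
Row 6: (6,3)O 1/2 ✗ · (6,4)O 2/3 ✓ · (6,5)O 1/2 ✗
Unsatisfied: (1,3), (1,4), (1,5), (1,6), (2,1), (2,5), (3,1), (3,2), (3,4), (3,5), (3,6), (4,1), (4,2), (4,3), (4,6), (5,1), (5,4), (6,3), (6,5) — 19 in total.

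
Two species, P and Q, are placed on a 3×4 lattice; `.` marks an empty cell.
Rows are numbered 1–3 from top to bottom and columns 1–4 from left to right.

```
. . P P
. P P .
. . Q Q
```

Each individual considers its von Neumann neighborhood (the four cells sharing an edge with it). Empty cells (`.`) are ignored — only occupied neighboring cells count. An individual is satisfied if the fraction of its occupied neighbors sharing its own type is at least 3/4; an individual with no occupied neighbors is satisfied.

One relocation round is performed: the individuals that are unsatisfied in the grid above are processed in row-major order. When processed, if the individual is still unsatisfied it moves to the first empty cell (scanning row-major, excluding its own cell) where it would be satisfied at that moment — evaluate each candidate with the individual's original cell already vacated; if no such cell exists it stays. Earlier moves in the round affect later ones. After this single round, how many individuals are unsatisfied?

0

Initially unsatisfied (in order): (2,3), (3,3).
  (2,3) → (1,1).
  (3,3): now satisfied by earlier moves; stays.
Resulting grid:
P . P P
. P . .
. . Q Q
All satisfied now.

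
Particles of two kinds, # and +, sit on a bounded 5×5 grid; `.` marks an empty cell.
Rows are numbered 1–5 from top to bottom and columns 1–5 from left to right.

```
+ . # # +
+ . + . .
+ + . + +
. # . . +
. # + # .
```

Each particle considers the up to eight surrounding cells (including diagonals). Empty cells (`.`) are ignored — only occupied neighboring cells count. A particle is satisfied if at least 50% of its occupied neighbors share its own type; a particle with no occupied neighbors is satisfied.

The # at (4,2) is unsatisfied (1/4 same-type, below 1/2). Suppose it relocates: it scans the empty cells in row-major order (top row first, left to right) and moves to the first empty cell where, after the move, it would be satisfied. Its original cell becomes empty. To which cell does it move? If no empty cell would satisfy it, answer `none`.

Vacating (4,2). Empty cells in order:
  (1,2): 1/4 same-type → still unsatisfied.
  (2,2): 1/6 same-type → still unsatisfied.
  (2,4): 2/6 same-type → still unsatisfied.
  (2,5): 1/4 same-type → still unsatisfied.
  (3,3): 0/3 same-type → still unsatisfied.
  (4,1): 1/3 same-type → still unsatisfied.
  (4,3): 2/5 same-type → still unsatisfied.
  (4,4): 1/5 same-type → still unsatisfied.
  (5,1): 1/1 same-type → satisfied — stop here.

(5,1)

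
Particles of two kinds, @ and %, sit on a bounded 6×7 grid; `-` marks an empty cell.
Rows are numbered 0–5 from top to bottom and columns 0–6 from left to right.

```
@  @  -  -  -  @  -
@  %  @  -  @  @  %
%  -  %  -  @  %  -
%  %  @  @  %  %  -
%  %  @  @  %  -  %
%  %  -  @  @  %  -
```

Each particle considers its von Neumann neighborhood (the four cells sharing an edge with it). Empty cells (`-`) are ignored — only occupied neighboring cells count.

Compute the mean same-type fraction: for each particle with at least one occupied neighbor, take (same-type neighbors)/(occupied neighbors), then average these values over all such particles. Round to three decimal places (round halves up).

Row 0: (0,0)@ 2/2 · (0,1)@ 1/2 · (0,5)@ 1/1
Row 1: (1,0)@ 1/3 · (1,1)% 0/3 · (1,2)@ 0/2 · (1,4)@ 2/2 · (1,5)@ 2/4 · (1,6)% 0/1
Row 2: (2,0)% 1/2 · (2,2)% 0/2 · (2,4)@ 1/3 · (2,5)% 1/3
Row 3: (3,0)% 3/3 · (3,1)% 2/3 · (3,2)@ 2/4 · (3,3)@ 2/3 · (3,4)% 2/4 · (3,5)% 2/2
Row 4: (4,0)% 3/3 · (4,1)% 3/4 · (4,2)@ 2/3 · (4,3)@ 3/4 · (4,4)% 1/3 · (4,6)% — no occupied neighbors
Row 5: (5,0)% 2/2 · (5,1)% 2/2 · (5,3)@ 2/2 · (5,4)@ 1/3 · (5,5)% 0/1
Sum over 29 particles: 2/2 + 1/2 + 1/1 + 1/3 + 0/3 + 0/2 + 2/2 + 2/4 + 0/1 + 1/2 + 0/2 + 1/3 + 1/3 + 3/3 + 2/3 + 2/4 + 2/3 + 2/4 + 2/2 + 3/3 + 3/4 + 2/3 + 3/4 + 1/3 + 2/2 + 2/2 + 2/2 + 1/3 + 0/1 = 50/3; mean = 50/3 ÷ 29 = 50/87 = 0.574712… → 0.575.

0.575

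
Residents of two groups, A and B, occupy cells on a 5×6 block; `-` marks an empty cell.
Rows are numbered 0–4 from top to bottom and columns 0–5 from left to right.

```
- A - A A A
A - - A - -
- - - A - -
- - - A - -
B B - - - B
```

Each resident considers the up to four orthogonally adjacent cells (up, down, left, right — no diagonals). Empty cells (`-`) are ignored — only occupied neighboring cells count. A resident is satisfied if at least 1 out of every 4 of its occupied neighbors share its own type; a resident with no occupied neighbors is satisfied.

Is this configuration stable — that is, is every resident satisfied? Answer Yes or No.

Row 0: (0,1)A 0/0 ok · (0,3)A 2/2 ok · (0,4)A 2/2 ok · (0,5)A 1/1 ok
Row 1: (1,0)A 0/0 ok · (1,3)A 2/2 ok
Row 2: (2,3)A 2/2 ok
Row 3: (3,3)A 1/1 ok
Row 4: (4,0)B 1/1 ok · (4,1)B 1/1 ok · (4,5)B 0/0 ok
All meet the threshold, so the configuration is stable.

Yes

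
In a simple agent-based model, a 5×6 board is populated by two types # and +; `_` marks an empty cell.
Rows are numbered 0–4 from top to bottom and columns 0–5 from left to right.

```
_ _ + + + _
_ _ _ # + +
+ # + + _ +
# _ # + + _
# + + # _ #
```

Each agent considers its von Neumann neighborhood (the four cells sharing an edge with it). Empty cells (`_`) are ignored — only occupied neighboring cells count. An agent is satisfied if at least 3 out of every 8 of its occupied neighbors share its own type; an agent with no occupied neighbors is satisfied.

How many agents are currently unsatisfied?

(0,2)+ 1/1 satisfied
(0,3)+ 2/3 satisfied
(0,4)+ 2/2 satisfied
(1,3)# 0/3 not
(1,4)+ 2/3 satisfied
(1,5)+ 2/2 satisfied
(2,0)+ 0/2 not
(2,1)# 0/2 not
(2,2)+ 1/3 not
(2,3)+ 2/3 satisfied
(2,5)+ 1/1 satisfied
(3,0)# 1/2 satisfied
(3,2)# 0/3 not
(3,3)+ 2/4 satisfied
(3,4)+ 1/1 satisfied
(4,0)# 1/2 satisfied
(4,1)+ 1/2 satisfied
(4,2)+ 1/3 not
(4,3)# 0/2 not
(4,5)# 0/0 satisfied
Unsatisfied: (1,3), (2,0), (2,1), (2,2), (3,2), (4,2), (4,3) — 7 in total.

7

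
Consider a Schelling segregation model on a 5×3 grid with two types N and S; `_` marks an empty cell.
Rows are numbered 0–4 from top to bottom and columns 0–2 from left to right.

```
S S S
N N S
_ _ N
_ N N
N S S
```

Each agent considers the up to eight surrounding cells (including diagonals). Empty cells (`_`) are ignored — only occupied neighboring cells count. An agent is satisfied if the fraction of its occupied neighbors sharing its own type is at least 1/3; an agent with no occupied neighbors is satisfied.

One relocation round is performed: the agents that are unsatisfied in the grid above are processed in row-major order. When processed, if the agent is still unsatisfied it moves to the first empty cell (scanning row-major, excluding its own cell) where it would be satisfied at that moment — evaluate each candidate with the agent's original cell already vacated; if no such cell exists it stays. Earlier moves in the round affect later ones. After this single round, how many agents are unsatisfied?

Initially unsatisfied (in order): (4,1).
  (4,1): no empty cell satisfies it; stays.
Resulting grid:
S S S
N N S
_ _ N
_ N N
N S S
Unsatisfied now: (4,1).

1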